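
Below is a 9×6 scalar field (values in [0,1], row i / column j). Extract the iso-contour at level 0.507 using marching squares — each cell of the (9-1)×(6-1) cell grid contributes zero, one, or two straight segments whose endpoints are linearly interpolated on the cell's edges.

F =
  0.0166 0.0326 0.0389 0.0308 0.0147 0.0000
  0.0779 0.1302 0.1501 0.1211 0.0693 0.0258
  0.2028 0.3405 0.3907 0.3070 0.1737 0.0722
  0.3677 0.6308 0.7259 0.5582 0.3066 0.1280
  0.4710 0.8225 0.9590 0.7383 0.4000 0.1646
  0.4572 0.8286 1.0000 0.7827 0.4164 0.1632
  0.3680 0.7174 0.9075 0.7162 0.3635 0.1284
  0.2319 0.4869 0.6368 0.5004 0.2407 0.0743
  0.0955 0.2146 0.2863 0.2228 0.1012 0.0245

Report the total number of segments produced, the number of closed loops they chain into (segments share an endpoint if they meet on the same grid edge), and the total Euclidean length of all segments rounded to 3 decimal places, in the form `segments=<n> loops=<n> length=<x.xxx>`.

segments=16 loops=1 length=13.701

cell (2,0): code 0100 → (2.574,1.000)–(3.000,0.529)
cell (2,1): code 1100 → (2.347,2.000)–(2.574,1.000)
cell (2,2): code 1100 → (2.796,3.000)–(2.347,2.000)
cell (2,3): code 1000 → (3.000,3.203)–(2.796,3.000)
cell (3,0): code 0110 → (3.000,0.529)–(4.000,0.102)
cell (3,3): code 1001 → (4.000,3.684)–(3.000,3.203)
cell (4,0): code 0110 → (4.000,0.102)–(5.000,0.134)
cell (4,3): code 1001 → (5.000,3.753)–(4.000,3.684)
cell (5,0): code 0110 → (5.000,0.134)–(6.000,0.398)
cell (5,3): code 1001 → (6.000,3.593)–(5.000,3.753)
cell (6,0): code 0010 → (6.000,0.398)–(6.913,1.000)
cell (6,1): code 0111 → (6.913,1.000)–(7.000,1.134)
cell (6,2): code 1011 → (7.000,2.952)–(6.969,3.000)
cell (6,3): code 0001 → (6.969,3.000)–(6.000,3.593)
cell (7,1): code 0010 → (7.000,1.134)–(7.370,2.000)
cell (7,2): code 0001 → (7.370,2.000)–(7.000,2.952)
total: 16 segments, chained into 1 closed loop(s), length Σ = 13.701192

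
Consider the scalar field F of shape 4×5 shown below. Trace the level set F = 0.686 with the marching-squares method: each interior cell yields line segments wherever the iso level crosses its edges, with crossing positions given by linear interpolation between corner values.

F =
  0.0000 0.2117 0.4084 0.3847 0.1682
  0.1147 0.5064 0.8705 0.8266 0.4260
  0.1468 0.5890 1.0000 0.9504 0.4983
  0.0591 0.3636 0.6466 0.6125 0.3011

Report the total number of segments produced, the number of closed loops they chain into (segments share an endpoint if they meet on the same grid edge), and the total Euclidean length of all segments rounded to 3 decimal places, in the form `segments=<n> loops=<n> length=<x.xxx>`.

cell (0,1): code 0100 → (0.601,2.000)–(1.000,1.493)
cell (0,2): code 1100 → (0.682,3.000)–(0.601,2.000)
cell (0,3): code 1000 → (1.000,3.351)–(0.682,3.000)
cell (1,1): code 0110 → (1.000,1.493)–(2.000,1.236)
cell (1,3): code 1001 → (2.000,3.585)–(1.000,3.351)
cell (2,1): code 0010 → (2.000,1.236)–(2.889,2.000)
cell (2,2): code 0011 → (2.889,2.000)–(2.782,3.000)
cell (2,3): code 0001 → (2.782,3.000)–(2.000,3.585)
total: 8 segments, chained into 1 closed loop(s), length Σ = 7.335969

segments=8 loops=1 length=7.336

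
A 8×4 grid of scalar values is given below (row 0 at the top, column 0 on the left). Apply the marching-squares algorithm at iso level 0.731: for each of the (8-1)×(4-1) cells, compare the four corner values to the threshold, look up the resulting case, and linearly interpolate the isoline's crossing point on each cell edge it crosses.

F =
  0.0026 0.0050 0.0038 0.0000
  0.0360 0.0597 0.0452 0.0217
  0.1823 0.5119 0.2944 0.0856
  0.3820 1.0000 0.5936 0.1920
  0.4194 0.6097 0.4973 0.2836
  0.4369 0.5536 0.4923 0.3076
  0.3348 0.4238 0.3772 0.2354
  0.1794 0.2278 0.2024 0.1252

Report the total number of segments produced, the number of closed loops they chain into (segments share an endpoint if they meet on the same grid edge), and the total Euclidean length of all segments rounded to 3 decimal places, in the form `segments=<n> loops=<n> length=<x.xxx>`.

cell (2,0): code 0100 → (2.449,1.000)–(3.000,0.565)
cell (2,1): code 1000 → (3.000,1.662)–(2.449,1.000)
cell (3,0): code 0010 → (3.000,0.565)–(3.689,1.000)
cell (3,1): code 0001 → (3.689,1.000)–(3.000,1.662)
total: 4 segments, chained into 1 closed loop(s), length Σ = 3.334326

segments=4 loops=1 length=3.334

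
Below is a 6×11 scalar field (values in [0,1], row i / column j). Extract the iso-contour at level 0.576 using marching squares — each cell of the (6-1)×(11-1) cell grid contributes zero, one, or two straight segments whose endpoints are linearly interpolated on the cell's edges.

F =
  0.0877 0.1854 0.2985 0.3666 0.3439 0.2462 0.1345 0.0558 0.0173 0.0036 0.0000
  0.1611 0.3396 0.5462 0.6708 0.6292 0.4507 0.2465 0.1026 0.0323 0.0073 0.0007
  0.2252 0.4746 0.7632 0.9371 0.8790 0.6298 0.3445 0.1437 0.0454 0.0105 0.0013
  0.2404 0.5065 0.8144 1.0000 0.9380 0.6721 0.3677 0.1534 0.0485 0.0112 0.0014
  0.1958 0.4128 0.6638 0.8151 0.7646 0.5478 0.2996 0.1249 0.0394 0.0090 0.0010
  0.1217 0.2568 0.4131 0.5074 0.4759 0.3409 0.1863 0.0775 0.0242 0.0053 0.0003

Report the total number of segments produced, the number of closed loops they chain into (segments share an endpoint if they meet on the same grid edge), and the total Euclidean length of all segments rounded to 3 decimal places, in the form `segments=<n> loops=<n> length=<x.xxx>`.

segments=16 loops=1 length=12.759

cell (0,2): code 0100 → (0.688,3.000)–(1.000,2.239)
cell (0,3): code 1100 → (0.814,4.000)–(0.688,3.000)
cell (0,4): code 1000 → (1.000,4.298)–(0.814,4.000)
cell (1,1): code 0100 → (1.137,2.000)–(2.000,1.351)
cell (1,2): code 1110 → (1.000,2.239)–(1.137,2.000)
cell (1,4): code 1101 → (1.700,5.000)–(1.000,4.298)
cell (1,5): code 1000 → (2.000,5.189)–(1.700,5.000)
cell (2,1): code 0110 → (2.000,1.351)–(3.000,1.226)
cell (2,5): code 1001 → (3.000,5.316)–(2.000,5.189)
cell (3,1): code 0110 → (3.000,1.226)–(4.000,1.650)
cell (3,4): code 1011 → (4.000,4.870)–(3.773,5.000)
cell (3,5): code 0001 → (3.773,5.000)–(3.000,5.316)
cell (4,1): code 0010 → (4.000,1.650)–(4.350,2.000)
cell (4,2): code 0011 → (4.350,2.000)–(4.777,3.000)
cell (4,3): code 0011 → (4.777,3.000)–(4.653,4.000)
cell (4,4): code 0001 → (4.653,4.000)–(4.000,4.870)
total: 16 segments, chained into 1 closed loop(s), length Σ = 12.759104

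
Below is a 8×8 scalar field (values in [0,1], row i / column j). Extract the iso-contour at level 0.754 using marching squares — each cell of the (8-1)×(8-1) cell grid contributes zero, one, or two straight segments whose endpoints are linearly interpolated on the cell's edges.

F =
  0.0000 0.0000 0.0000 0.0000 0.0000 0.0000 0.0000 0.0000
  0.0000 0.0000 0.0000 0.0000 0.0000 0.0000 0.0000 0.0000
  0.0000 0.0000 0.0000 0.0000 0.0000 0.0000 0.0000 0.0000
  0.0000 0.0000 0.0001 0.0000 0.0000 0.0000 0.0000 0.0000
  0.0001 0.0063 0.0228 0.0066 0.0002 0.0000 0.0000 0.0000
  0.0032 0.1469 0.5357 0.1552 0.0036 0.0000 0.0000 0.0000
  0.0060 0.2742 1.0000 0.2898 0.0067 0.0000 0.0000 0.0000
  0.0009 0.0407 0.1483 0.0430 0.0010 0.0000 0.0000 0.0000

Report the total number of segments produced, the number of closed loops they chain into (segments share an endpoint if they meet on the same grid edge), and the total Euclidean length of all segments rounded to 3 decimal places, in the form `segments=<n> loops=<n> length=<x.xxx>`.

cell (5,1): code 0100 → (5.470,2.000)–(6.000,1.661)
cell (5,2): code 1000 → (6.000,2.346)–(5.470,2.000)
cell (6,1): code 0010 → (6.000,1.661)–(6.289,2.000)
cell (6,2): code 0001 → (6.289,2.000)–(6.000,2.346)
total: 4 segments, chained into 1 closed loop(s), length Σ = 2.158291

segments=4 loops=1 length=2.158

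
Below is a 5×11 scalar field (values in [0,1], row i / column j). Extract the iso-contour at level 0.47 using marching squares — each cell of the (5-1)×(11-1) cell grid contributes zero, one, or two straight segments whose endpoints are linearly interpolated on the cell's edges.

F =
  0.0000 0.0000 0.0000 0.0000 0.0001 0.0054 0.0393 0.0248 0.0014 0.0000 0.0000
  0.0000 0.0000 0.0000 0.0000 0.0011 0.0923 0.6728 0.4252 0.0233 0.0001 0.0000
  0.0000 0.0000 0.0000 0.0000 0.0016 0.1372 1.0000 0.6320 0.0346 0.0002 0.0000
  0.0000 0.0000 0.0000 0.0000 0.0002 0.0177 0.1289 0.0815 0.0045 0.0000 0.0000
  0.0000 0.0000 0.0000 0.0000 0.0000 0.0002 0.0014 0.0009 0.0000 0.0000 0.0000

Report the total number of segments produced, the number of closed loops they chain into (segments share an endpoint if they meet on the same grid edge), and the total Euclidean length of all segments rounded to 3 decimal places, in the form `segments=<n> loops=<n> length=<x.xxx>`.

cell (0,5): code 0100 → (0.680,6.000)–(1.000,5.651)
cell (0,6): code 1000 → (1.000,6.819)–(0.680,6.000)
cell (1,5): code 0110 → (1.000,5.651)–(2.000,5.386)
cell (1,6): code 1101 → (1.217,7.000)–(1.000,6.819)
cell (1,7): code 1000 → (2.000,7.271)–(1.217,7.000)
cell (2,5): code 0010 → (2.000,5.386)–(2.608,6.000)
cell (2,6): code 0011 → (2.608,6.000)–(2.294,7.000)
cell (2,7): code 0001 → (2.294,7.000)–(2.000,7.271)
total: 8 segments, chained into 1 closed loop(s), length Σ = 5.811919

segments=8 loops=1 length=5.812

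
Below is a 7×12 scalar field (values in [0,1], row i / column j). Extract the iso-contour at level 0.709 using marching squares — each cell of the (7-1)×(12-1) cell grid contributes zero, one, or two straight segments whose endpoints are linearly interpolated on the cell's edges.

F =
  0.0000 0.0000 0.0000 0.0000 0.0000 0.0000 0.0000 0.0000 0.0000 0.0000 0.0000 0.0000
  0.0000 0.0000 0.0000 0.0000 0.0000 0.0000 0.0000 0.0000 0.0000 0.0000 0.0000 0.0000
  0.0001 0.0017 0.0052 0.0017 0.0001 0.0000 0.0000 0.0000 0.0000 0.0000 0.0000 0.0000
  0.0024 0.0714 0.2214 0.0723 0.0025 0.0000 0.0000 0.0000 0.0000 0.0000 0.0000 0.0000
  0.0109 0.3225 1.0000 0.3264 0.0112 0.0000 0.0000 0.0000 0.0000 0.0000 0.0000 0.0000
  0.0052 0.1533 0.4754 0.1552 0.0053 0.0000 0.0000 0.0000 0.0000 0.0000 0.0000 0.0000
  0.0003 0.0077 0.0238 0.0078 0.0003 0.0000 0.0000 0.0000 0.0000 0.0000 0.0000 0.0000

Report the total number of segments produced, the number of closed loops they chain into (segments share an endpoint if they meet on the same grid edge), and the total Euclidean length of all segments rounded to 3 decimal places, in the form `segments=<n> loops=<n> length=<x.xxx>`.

segments=4 loops=1 length=2.545

cell (3,1): code 0100 → (3.626,2.000)–(4.000,1.570)
cell (3,2): code 1000 → (4.000,2.432)–(3.626,2.000)
cell (4,1): code 0010 → (4.000,1.570)–(4.555,2.000)
cell (4,2): code 0001 → (4.555,2.000)–(4.000,2.432)
total: 4 segments, chained into 1 closed loop(s), length Σ = 2.545255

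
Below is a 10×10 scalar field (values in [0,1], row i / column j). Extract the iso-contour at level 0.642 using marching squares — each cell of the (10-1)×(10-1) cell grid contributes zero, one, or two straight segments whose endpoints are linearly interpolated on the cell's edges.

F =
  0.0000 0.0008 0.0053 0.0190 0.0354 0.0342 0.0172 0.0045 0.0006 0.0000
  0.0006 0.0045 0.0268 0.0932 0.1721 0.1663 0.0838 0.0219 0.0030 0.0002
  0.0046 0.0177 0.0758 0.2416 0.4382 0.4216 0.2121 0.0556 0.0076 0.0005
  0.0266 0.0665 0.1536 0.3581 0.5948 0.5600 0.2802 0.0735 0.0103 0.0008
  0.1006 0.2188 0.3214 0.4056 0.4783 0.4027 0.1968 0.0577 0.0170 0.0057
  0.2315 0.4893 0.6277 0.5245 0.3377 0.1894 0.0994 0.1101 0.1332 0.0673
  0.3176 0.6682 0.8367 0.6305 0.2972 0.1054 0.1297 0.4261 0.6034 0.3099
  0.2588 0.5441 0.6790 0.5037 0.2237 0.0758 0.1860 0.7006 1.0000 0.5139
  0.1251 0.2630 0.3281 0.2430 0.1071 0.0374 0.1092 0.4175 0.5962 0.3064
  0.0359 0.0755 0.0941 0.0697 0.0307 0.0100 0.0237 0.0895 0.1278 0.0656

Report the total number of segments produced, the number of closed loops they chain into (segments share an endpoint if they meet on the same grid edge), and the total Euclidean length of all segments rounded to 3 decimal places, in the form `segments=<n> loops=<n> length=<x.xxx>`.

cell (5,0): code 0100 → (5.854,1.000)–(6.000,0.925)
cell (5,1): code 1100 → (5.068,2.000)–(5.854,1.000)
cell (5,2): code 1000 → (6.000,2.944)–(5.068,2.000)
cell (6,0): code 0010 → (6.000,0.925)–(6.211,1.000)
cell (6,1): code 0111 → (6.211,1.000)–(7.000,1.726)
cell (6,2): code 1001 → (7.000,2.211)–(6.000,2.944)
cell (6,6): code 0100 → (6.787,7.000)–(7.000,6.886)
cell (6,7): code 1100 → (6.097,8.000)–(6.787,7.000)
cell (6,8): code 1000 → (7.000,8.736)–(6.097,8.000)
cell (7,1): code 0010 → (7.000,1.726)–(7.105,2.000)
cell (7,2): code 0001 → (7.105,2.000)–(7.000,2.211)
cell (7,6): code 0010 → (7.000,6.886)–(7.207,7.000)
cell (7,7): code 0011 → (7.207,7.000)–(7.887,8.000)
cell (7,8): code 0001 → (7.887,8.000)–(7.000,8.736)
total: 14 segments, chained into 2 closed loop(s), length Σ = 11.047177

segments=14 loops=2 length=11.047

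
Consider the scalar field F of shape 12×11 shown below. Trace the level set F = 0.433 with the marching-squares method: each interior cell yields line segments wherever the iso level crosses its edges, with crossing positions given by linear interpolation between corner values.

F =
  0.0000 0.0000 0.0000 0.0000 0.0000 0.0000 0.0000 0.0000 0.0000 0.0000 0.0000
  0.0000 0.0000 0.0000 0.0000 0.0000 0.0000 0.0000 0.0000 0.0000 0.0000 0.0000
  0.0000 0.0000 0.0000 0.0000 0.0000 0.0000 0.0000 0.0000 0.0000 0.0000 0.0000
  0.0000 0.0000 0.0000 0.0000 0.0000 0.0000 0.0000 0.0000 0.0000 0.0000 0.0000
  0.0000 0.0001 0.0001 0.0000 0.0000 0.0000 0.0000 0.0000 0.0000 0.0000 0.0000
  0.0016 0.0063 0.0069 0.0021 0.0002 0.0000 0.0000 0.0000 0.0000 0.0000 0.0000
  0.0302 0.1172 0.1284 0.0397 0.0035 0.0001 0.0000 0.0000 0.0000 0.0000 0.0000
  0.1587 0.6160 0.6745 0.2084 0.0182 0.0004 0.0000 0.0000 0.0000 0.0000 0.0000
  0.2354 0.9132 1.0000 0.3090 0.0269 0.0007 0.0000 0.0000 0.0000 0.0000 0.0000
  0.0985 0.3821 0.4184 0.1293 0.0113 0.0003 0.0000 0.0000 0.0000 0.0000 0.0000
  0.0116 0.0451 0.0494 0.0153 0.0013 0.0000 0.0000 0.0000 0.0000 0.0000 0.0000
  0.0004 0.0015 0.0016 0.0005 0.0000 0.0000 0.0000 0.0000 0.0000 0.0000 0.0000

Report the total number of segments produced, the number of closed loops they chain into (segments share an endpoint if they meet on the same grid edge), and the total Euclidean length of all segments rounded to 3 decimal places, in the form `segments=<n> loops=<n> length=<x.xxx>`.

cell (6,0): code 0100 → (6.633,1.000)–(7.000,0.600)
cell (6,1): code 1100 → (6.558,2.000)–(6.633,1.000)
cell (6,2): code 1000 → (7.000,2.518)–(6.558,2.000)
cell (7,0): code 0110 → (7.000,0.600)–(8.000,0.292)
cell (7,2): code 1001 → (8.000,2.821)–(7.000,2.518)
cell (8,0): code 0010 → (8.000,0.292)–(8.904,1.000)
cell (8,1): code 0011 → (8.904,1.000)–(8.975,2.000)
cell (8,2): code 0001 → (8.975,2.000)–(8.000,2.821)
total: 8 segments, chained into 1 closed loop(s), length Σ = 7.743520

segments=8 loops=1 length=7.744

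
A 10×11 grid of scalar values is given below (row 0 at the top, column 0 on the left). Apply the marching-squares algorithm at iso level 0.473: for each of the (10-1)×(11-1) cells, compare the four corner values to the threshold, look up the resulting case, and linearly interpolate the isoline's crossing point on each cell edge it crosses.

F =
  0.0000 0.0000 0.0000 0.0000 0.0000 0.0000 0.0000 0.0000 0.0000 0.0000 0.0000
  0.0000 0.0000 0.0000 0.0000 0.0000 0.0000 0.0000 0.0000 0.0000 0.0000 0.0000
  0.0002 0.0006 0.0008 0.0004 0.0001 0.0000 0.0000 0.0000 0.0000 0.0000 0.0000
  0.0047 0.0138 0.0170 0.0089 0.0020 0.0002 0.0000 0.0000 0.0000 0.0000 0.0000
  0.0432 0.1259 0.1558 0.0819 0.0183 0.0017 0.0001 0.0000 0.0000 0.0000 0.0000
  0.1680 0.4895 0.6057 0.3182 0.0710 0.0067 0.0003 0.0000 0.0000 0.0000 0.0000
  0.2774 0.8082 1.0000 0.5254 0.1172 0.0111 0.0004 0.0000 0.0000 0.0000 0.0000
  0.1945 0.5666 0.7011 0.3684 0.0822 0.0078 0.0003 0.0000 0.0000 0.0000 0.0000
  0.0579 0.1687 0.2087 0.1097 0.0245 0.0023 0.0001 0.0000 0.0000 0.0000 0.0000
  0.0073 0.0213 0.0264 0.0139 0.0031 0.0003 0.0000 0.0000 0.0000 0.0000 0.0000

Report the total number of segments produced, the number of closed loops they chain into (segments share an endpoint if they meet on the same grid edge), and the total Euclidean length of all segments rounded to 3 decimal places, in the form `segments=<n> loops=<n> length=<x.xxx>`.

cell (4,0): code 0100 → (4.955,1.000)–(5.000,0.949)
cell (4,1): code 1100 → (4.705,2.000)–(4.955,1.000)
cell (4,2): code 1000 → (5.000,2.462)–(4.705,2.000)
cell (5,0): code 0110 → (5.000,0.949)–(6.000,0.369)
cell (5,2): code 1101 → (5.747,3.000)–(5.000,2.462)
cell (5,3): code 1000 → (6.000,3.128)–(5.747,3.000)
cell (6,0): code 0110 → (6.000,0.369)–(7.000,0.748)
cell (6,2): code 1011 → (7.000,2.686)–(6.334,3.000)
cell (6,3): code 0001 → (6.334,3.000)–(6.000,3.128)
cell (7,0): code 0010 → (7.000,0.748)–(7.235,1.000)
cell (7,1): code 0011 → (7.235,1.000)–(7.463,2.000)
cell (7,2): code 0001 → (7.463,2.000)–(7.000,2.686)
total: 12 segments, chained into 1 closed loop(s), length Σ = 8.369114

segments=12 loops=1 length=8.369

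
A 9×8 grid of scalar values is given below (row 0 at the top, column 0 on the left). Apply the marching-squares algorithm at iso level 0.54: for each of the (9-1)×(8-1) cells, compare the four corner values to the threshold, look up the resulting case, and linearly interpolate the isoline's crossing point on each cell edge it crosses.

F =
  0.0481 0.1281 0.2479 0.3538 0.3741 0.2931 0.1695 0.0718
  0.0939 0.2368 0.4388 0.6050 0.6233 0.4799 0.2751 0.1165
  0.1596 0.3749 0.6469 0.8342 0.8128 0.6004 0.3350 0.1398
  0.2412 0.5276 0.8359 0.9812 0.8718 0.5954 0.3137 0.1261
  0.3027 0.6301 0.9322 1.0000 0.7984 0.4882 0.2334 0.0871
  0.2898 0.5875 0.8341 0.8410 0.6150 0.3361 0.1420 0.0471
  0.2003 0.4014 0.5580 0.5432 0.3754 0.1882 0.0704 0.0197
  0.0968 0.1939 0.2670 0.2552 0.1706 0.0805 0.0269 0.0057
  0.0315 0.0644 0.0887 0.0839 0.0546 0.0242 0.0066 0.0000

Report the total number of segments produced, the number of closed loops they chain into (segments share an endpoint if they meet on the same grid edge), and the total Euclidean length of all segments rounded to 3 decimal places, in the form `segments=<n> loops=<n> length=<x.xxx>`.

segments=22 loops=1 length=15.409

cell (0,2): code 0100 → (0.741,3.000)–(1.000,2.609)
cell (0,3): code 1100 → (0.666,4.000)–(0.741,3.000)
cell (0,4): code 1000 → (1.000,4.581)–(0.666,4.000)
cell (1,1): code 0100 → (1.486,2.000)–(2.000,1.607)
cell (1,2): code 1110 → (1.000,2.609)–(1.486,2.000)
cell (1,4): code 1101 → (1.499,5.000)–(1.000,4.581)
cell (1,5): code 1000 → (2.000,5.228)–(1.499,5.000)
cell (2,1): code 0110 → (2.000,1.607)–(3.000,1.040)
cell (2,5): code 1001 → (3.000,5.197)–(2.000,5.228)
cell (3,0): code 0100 → (3.121,1.000)–(4.000,0.725)
cell (3,1): code 1110 → (3.000,1.040)–(3.121,1.000)
cell (3,4): code 1011 → (4.000,4.833)–(3.517,5.000)
cell (3,5): code 0001 → (3.517,5.000)–(3.000,5.197)
cell (4,0): code 0110 → (4.000,0.725)–(5.000,0.840)
cell (4,4): code 1001 → (5.000,4.269)–(4.000,4.833)
cell (5,0): code 0010 → (5.000,0.840)–(5.255,1.000)
cell (5,1): code 0111 → (5.255,1.000)–(6.000,1.885)
cell (5,3): code 1011 → (6.000,3.019)–(5.313,4.000)
cell (5,4): code 0001 → (5.313,4.000)–(5.000,4.269)
cell (6,1): code 0010 → (6.000,1.885)–(6.062,2.000)
cell (6,2): code 0011 → (6.062,2.000)–(6.011,3.000)
cell (6,3): code 0001 → (6.011,3.000)–(6.000,3.019)
total: 22 segments, chained into 1 closed loop(s), length Σ = 15.409359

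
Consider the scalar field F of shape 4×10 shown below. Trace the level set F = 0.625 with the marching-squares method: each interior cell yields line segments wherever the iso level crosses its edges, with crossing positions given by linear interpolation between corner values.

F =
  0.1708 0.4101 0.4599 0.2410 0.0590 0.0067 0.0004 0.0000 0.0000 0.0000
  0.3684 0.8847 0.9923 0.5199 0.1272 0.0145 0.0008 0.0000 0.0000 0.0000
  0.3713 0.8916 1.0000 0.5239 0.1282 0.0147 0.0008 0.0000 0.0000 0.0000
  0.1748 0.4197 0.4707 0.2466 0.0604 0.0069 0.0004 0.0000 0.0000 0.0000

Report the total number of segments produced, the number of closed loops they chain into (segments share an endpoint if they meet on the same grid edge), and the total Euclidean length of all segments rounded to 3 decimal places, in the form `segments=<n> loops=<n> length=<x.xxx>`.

cell (0,0): code 0100 → (0.453,1.000)–(1.000,0.497)
cell (0,1): code 1100 → (0.310,2.000)–(0.453,1.000)
cell (0,2): code 1000 → (1.000,2.778)–(0.310,2.000)
cell (1,0): code 0110 → (1.000,0.497)–(2.000,0.488)
cell (1,2): code 1001 → (2.000,2.788)–(1.000,2.778)
cell (2,0): code 0010 → (2.000,0.488)–(2.565,1.000)
cell (2,1): code 0011 → (2.565,1.000)–(2.708,2.000)
cell (2,2): code 0001 → (2.708,2.000)–(2.000,2.788)
total: 8 segments, chained into 1 closed loop(s), length Σ = 7.625312

segments=8 loops=1 length=7.625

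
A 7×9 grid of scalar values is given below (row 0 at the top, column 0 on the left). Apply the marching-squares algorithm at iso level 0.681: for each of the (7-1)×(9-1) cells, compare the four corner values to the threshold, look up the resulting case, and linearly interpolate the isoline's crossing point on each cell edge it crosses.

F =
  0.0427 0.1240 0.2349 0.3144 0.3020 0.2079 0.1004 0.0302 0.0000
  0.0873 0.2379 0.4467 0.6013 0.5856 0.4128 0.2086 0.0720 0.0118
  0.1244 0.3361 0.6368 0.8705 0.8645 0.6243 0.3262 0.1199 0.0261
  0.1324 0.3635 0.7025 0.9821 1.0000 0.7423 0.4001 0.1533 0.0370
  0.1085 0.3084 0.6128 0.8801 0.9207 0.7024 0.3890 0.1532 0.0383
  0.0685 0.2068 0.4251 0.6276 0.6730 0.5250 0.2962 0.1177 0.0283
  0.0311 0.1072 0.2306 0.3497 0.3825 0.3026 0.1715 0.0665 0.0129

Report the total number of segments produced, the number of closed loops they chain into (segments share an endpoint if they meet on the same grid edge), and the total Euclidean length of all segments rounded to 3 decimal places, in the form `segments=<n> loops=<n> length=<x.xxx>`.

cell (1,2): code 0100 → (1.296,3.000)–(2.000,2.189)
cell (1,3): code 1100 → (1.342,4.000)–(1.296,3.000)
cell (1,4): code 1000 → (2.000,4.764)–(1.342,4.000)
cell (2,1): code 0100 → (2.673,2.000)–(3.000,1.937)
cell (2,2): code 1110 → (2.000,2.189)–(2.673,2.000)
cell (2,4): code 1101 → (2.481,5.000)–(2.000,4.764)
cell (2,5): code 1000 → (3.000,5.179)–(2.481,5.000)
cell (3,1): code 0010 → (3.000,1.937)–(3.240,2.000)
cell (3,2): code 0111 → (3.240,2.000)–(4.000,2.255)
cell (3,5): code 1001 → (4.000,5.068)–(3.000,5.179)
cell (4,2): code 0010 → (4.000,2.255)–(4.789,3.000)
cell (4,3): code 0011 → (4.789,3.000)–(4.968,4.000)
cell (4,4): code 0011 → (4.968,4.000)–(4.121,5.000)
cell (4,5): code 0001 → (4.121,5.000)–(4.000,5.068)
total: 14 segments, chained into 1 closed loop(s), length Σ = 10.805936

segments=14 loops=1 length=10.806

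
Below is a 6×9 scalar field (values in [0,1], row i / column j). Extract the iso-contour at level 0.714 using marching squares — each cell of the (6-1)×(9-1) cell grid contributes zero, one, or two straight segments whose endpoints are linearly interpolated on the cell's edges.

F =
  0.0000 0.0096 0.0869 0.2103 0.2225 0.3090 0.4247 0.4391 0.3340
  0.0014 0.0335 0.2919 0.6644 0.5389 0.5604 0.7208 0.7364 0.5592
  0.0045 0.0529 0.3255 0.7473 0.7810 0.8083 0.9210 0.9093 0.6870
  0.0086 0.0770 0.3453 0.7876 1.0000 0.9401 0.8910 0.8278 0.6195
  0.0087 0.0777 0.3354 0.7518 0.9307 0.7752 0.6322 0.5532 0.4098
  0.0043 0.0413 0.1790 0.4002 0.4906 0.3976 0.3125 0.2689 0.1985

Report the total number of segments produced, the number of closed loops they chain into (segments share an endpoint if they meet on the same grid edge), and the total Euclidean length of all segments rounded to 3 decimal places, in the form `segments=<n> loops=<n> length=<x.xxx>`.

cell (0,5): code 0100 → (0.977,6.000)–(1.000,5.958)
cell (0,6): code 1100 → (0.925,7.000)–(0.977,6.000)
cell (0,7): code 1000 → (1.000,7.126)–(0.925,7.000)
cell (1,2): code 0100 → (1.598,3.000)–(2.000,2.921)
cell (1,3): code 1100 → (1.723,4.000)–(1.598,3.000)
cell (1,4): code 1100 → (1.620,5.000)–(1.723,4.000)
cell (1,5): code 1110 → (1.000,5.958)–(1.620,5.000)
cell (1,7): code 1001 → (2.000,7.879)–(1.000,7.126)
cell (2,2): code 0110 → (2.000,2.921)–(3.000,2.834)
cell (2,7): code 1001 → (3.000,7.546)–(2.000,7.879)
cell (3,2): code 0110 → (3.000,2.834)–(4.000,2.909)
cell (3,5): code 1011 → (4.000,5.428)–(3.684,6.000)
cell (3,6): code 0011 → (3.684,6.000)–(3.414,7.000)
cell (3,7): code 0001 → (3.414,7.000)–(3.000,7.546)
cell (4,2): code 0010 → (4.000,2.909)–(4.108,3.000)
cell (4,3): code 0011 → (4.108,3.000)–(4.492,4.000)
cell (4,4): code 0011 → (4.492,4.000)–(4.162,5.000)
cell (4,5): code 0001 → (4.162,5.000)–(4.000,5.428)
total: 18 segments, chained into 1 closed loop(s), length Σ = 14.169464

segments=18 loops=1 length=14.169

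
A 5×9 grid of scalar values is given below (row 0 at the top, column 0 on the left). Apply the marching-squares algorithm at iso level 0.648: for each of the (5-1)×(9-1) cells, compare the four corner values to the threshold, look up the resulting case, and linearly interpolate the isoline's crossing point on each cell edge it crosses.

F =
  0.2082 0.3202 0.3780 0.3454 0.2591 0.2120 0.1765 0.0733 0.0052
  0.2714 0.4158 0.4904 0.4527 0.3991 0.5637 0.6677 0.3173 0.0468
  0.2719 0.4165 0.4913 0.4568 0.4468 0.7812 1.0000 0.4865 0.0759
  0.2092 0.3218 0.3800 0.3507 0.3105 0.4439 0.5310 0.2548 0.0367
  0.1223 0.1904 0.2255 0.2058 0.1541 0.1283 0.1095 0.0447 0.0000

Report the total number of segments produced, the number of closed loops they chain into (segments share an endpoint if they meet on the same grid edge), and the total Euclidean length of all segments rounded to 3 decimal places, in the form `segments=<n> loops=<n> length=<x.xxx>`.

cell (0,5): code 0100 → (0.960,6.000)–(1.000,5.811)
cell (0,6): code 1000 → (1.000,6.056)–(0.960,6.000)
cell (1,4): code 0100 → (1.388,5.000)–(2.000,4.602)
cell (1,5): code 1110 → (1.000,5.811)–(1.388,5.000)
cell (1,6): code 1001 → (2.000,6.685)–(1.000,6.056)
cell (2,4): code 0010 → (2.000,4.602)–(2.395,5.000)
cell (2,5): code 0011 → (2.395,5.000)–(2.751,6.000)
cell (2,6): code 0001 → (2.751,6.000)–(2.000,6.685)
total: 8 segments, chained into 1 closed loop(s), length Σ = 5.711951

segments=8 loops=1 length=5.712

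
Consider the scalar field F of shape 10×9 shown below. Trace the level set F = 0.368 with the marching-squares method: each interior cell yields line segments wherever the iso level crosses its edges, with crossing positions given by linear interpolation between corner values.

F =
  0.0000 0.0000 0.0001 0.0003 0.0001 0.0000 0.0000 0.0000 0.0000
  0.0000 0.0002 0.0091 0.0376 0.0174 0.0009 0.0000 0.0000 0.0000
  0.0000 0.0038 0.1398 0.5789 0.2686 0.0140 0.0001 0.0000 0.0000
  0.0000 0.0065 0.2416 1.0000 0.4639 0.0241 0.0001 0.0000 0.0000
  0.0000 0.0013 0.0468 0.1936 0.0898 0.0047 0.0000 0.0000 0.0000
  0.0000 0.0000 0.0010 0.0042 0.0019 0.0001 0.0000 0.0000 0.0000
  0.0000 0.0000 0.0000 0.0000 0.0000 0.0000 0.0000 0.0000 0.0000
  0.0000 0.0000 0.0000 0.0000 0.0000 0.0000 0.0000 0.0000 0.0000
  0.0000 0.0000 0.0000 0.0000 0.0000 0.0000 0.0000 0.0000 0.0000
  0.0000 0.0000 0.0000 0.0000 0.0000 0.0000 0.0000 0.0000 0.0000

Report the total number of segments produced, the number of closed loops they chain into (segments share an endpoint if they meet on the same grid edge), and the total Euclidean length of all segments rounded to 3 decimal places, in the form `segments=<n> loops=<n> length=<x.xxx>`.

segments=8 loops=1 length=6.212

cell (1,2): code 0100 → (1.610,3.000)–(2.000,2.520)
cell (1,3): code 1000 → (2.000,3.680)–(1.610,3.000)
cell (2,2): code 0110 → (2.000,2.520)–(3.000,2.167)
cell (2,3): code 1101 → (2.509,4.000)–(2.000,3.680)
cell (2,4): code 1000 → (3.000,4.218)–(2.509,4.000)
cell (3,2): code 0010 → (3.000,2.167)–(3.784,3.000)
cell (3,3): code 0011 → (3.784,3.000)–(3.256,4.000)
cell (3,4): code 0001 → (3.256,4.000)–(3.000,4.218)
total: 8 segments, chained into 1 closed loop(s), length Σ = 6.212083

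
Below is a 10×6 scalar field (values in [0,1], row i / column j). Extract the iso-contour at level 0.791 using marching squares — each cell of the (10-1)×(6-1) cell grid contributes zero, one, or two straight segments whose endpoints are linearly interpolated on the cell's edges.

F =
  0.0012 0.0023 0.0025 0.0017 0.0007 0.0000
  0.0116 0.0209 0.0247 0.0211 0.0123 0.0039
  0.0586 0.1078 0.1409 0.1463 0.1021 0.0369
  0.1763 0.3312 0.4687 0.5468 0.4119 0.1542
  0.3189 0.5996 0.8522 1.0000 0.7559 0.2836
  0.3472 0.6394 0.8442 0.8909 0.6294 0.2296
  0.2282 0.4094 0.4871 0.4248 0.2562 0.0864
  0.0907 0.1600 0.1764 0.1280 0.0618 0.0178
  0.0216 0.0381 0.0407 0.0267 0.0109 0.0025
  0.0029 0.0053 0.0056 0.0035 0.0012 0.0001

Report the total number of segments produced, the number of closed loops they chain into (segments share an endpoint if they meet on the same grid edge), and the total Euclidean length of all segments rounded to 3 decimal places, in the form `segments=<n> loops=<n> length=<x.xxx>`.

cell (3,1): code 0100 → (3.840,2.000)–(4.000,1.758)
cell (3,2): code 1100 → (3.539,3.000)–(3.840,2.000)
cell (3,3): code 1000 → (4.000,3.856)–(3.539,3.000)
cell (4,1): code 0110 → (4.000,1.758)–(5.000,1.740)
cell (4,3): code 1001 → (5.000,3.382)–(4.000,3.856)
cell (5,1): code 0010 → (5.000,1.740)–(5.149,2.000)
cell (5,2): code 0011 → (5.149,2.000)–(5.214,3.000)
cell (5,3): code 0001 → (5.214,3.000)–(5.000,3.382)
total: 8 segments, chained into 1 closed loop(s), length Σ = 6.153616

segments=8 loops=1 length=6.154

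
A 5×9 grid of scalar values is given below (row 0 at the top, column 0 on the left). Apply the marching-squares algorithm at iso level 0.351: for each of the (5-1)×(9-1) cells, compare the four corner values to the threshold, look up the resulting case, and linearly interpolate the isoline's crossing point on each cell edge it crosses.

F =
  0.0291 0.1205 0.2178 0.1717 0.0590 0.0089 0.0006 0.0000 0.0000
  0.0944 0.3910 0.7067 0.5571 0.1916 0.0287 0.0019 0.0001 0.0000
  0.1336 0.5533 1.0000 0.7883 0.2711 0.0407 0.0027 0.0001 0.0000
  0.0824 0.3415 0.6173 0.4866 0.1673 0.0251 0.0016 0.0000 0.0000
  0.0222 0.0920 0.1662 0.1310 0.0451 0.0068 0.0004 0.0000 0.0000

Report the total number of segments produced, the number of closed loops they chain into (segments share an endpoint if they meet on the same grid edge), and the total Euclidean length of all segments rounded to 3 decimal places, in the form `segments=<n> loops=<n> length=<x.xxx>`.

cell (0,0): code 0100 → (0.852,1.000)–(1.000,0.865)
cell (0,1): code 1100 → (0.272,2.000)–(0.852,1.000)
cell (0,2): code 1100 → (0.465,3.000)–(0.272,2.000)
cell (0,3): code 1000 → (1.000,3.564)–(0.465,3.000)
cell (1,0): code 0110 → (1.000,0.865)–(2.000,0.518)
cell (1,3): code 1001 → (2.000,3.846)–(1.000,3.564)
cell (2,0): code 0010 → (2.000,0.518)–(2.955,1.000)
cell (2,1): code 0111 → (2.955,1.000)–(3.000,1.034)
cell (2,3): code 1001 → (3.000,3.425)–(2.000,3.846)
cell (3,1): code 0010 → (3.000,1.034)–(3.590,2.000)
cell (3,2): code 0011 → (3.590,2.000)–(3.381,3.000)
cell (3,3): code 0001 → (3.381,3.000)–(3.000,3.425)
total: 12 segments, chained into 1 closed loop(s), length Σ = 10.184458

segments=12 loops=1 length=10.184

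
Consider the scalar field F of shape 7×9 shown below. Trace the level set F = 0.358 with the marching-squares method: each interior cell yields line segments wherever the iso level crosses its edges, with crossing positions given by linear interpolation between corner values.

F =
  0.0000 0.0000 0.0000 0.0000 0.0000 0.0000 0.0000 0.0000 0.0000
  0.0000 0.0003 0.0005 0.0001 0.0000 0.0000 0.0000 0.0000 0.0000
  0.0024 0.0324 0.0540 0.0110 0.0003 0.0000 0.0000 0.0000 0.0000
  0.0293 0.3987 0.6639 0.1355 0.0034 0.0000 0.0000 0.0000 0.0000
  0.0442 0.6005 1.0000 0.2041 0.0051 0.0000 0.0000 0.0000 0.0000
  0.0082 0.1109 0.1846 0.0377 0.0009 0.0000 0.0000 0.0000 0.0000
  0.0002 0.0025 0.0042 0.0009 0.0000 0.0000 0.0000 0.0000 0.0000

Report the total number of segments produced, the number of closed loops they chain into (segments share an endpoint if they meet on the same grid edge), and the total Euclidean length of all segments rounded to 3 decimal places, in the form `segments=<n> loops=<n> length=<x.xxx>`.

segments=8 loops=1 length=6.902

cell (2,0): code 0100 → (2.889,1.000)–(3.000,0.890)
cell (2,1): code 1100 → (2.498,2.000)–(2.889,1.000)
cell (2,2): code 1000 → (3.000,2.579)–(2.498,2.000)
cell (3,0): code 0110 → (3.000,0.890)–(4.000,0.564)
cell (3,2): code 1001 → (4.000,2.807)–(3.000,2.579)
cell (4,0): code 0010 → (4.000,0.564)–(4.495,1.000)
cell (4,1): code 0011 → (4.495,1.000)–(4.787,2.000)
cell (4,2): code 0001 → (4.787,2.000)–(4.000,2.807)
total: 8 segments, chained into 1 closed loop(s), length Σ = 6.902055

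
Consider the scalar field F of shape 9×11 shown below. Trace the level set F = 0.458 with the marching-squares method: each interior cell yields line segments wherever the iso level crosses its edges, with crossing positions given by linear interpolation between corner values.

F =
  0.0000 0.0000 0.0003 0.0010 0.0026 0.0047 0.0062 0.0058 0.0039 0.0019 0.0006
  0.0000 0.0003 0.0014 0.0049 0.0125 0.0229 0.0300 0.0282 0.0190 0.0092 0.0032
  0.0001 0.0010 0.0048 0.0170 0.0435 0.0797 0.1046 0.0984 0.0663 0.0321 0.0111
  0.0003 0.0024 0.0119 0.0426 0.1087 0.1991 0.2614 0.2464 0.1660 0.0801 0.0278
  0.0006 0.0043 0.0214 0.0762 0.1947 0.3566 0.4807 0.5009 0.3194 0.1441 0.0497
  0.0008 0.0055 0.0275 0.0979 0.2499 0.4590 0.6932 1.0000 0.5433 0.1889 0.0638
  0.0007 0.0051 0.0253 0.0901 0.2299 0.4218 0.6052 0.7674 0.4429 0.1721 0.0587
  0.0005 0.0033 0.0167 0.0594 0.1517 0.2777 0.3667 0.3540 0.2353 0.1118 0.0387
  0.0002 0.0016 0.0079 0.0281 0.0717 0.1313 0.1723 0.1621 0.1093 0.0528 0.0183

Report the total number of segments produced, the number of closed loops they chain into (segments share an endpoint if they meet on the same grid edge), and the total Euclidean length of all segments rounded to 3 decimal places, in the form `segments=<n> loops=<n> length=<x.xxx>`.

segments=14 loops=1 length=9.525

cell (3,5): code 0100 → (3.896,6.000)–(4.000,5.817)
cell (3,6): code 1100 → (3.831,7.000)–(3.896,6.000)
cell (3,7): code 1000 → (4.000,7.236)–(3.831,7.000)
cell (4,4): code 0100 → (4.990,5.000)–(5.000,4.995)
cell (4,5): code 1110 → (4.000,5.817)–(4.990,5.000)
cell (4,7): code 1101 → (4.619,8.000)–(4.000,7.236)
cell (4,8): code 1000 → (5.000,8.241)–(4.619,8.000)
cell (5,4): code 0010 → (5.000,4.995)–(5.027,5.000)
cell (5,5): code 0111 → (5.027,5.000)–(6.000,5.197)
cell (5,7): code 1011 → (6.000,7.953)–(5.850,8.000)
cell (5,8): code 0001 → (5.850,8.000)–(5.000,8.241)
cell (6,5): code 0010 → (6.000,5.197)–(6.617,6.000)
cell (6,6): code 0011 → (6.617,6.000)–(6.748,7.000)
cell (6,7): code 0001 → (6.748,7.000)–(6.000,7.953)
total: 14 segments, chained into 1 closed loop(s), length Σ = 9.524839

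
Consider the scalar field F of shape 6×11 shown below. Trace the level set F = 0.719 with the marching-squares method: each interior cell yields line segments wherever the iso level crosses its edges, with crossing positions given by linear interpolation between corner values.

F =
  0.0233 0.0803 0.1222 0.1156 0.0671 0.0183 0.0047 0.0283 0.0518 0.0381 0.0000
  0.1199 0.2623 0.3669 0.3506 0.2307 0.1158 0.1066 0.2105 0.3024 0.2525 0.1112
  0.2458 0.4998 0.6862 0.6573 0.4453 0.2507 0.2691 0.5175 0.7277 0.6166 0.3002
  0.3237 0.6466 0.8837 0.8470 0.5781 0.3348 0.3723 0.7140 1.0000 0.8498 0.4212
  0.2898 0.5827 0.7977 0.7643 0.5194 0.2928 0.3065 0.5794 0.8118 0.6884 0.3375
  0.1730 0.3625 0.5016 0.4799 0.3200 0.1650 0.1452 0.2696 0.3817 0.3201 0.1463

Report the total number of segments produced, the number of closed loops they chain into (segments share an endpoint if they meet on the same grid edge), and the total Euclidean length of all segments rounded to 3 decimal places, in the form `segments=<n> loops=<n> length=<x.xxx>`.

cell (1,7): code 0100 → (1.980,8.000)–(2.000,7.959)
cell (1,8): code 1000 → (2.000,8.078)–(1.980,8.000)
cell (2,1): code 0100 → (2.166,2.000)–(3.000,1.305)
cell (2,2): code 1100 → (2.325,3.000)–(2.166,2.000)
cell (2,3): code 1000 → (3.000,3.476)–(2.325,3.000)
cell (2,7): code 0110 → (2.000,7.959)–(3.000,7.017)
cell (2,8): code 1101 → (2.439,9.000)–(2.000,8.078)
cell (2,9): code 1000 → (3.000,9.305)–(2.439,9.000)
cell (3,1): code 0110 → (3.000,1.305)–(4.000,1.634)
cell (3,3): code 1001 → (4.000,3.185)–(3.000,3.476)
cell (3,7): code 0110 → (3.000,7.017)–(4.000,7.601)
cell (3,8): code 1011 → (4.000,8.752)–(3.810,9.000)
cell (3,9): code 0001 → (3.810,9.000)–(3.000,9.305)
cell (4,1): code 0010 → (4.000,1.634)–(4.266,2.000)
cell (4,2): code 0011 → (4.266,2.000)–(4.159,3.000)
cell (4,3): code 0001 → (4.159,3.000)–(4.000,3.185)
cell (4,7): code 0010 → (4.000,7.601)–(4.216,8.000)
cell (4,8): code 0001 → (4.216,8.000)–(4.000,8.752)
total: 18 segments, chained into 2 closed loop(s), length Σ = 13.451707

segments=18 loops=2 length=13.452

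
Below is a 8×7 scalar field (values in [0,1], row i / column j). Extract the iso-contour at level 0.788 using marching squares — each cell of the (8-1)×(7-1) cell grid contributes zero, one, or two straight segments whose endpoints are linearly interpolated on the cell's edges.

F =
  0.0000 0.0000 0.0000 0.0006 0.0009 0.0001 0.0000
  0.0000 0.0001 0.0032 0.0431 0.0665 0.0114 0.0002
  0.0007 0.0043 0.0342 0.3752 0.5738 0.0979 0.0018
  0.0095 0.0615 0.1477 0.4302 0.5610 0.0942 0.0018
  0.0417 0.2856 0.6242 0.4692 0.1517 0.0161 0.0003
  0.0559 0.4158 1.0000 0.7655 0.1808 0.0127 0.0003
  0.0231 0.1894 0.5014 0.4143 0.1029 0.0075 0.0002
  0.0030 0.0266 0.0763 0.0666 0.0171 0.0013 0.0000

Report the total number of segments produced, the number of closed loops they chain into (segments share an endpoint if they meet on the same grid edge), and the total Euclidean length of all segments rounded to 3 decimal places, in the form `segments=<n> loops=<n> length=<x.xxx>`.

cell (4,1): code 0100 → (4.436,2.000)–(5.000,1.637)
cell (4,2): code 1000 → (5.000,2.904)–(4.436,2.000)
cell (5,1): code 0010 → (5.000,1.637)–(5.425,2.000)
cell (5,2): code 0001 → (5.425,2.000)–(5.000,2.904)
total: 4 segments, chained into 1 closed loop(s), length Σ = 3.294434

segments=4 loops=1 length=3.294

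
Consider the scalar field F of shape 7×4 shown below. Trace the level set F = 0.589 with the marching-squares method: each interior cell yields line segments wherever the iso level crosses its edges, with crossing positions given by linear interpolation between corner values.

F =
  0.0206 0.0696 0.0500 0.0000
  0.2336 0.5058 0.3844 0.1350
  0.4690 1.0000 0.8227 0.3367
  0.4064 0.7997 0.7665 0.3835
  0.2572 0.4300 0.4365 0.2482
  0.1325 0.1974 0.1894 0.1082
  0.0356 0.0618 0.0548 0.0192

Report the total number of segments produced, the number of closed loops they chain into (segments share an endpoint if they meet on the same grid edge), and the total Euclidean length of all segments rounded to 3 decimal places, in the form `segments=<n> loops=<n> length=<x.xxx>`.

segments=8 loops=1 length=7.419

cell (1,0): code 0100 → (1.168,1.000)–(2.000,0.226)
cell (1,1): code 1100 → (1.467,2.000)–(1.168,1.000)
cell (1,2): code 1000 → (2.000,2.481)–(1.467,2.000)
cell (2,0): code 0110 → (2.000,0.226)–(3.000,0.464)
cell (2,2): code 1001 → (3.000,2.463)–(2.000,2.481)
cell (3,0): code 0010 → (3.000,0.464)–(3.570,1.000)
cell (3,1): code 0011 → (3.570,1.000)–(3.538,2.000)
cell (3,2): code 0001 → (3.538,2.000)–(3.000,2.463)
total: 8 segments, chained into 1 closed loop(s), length Σ = 7.418537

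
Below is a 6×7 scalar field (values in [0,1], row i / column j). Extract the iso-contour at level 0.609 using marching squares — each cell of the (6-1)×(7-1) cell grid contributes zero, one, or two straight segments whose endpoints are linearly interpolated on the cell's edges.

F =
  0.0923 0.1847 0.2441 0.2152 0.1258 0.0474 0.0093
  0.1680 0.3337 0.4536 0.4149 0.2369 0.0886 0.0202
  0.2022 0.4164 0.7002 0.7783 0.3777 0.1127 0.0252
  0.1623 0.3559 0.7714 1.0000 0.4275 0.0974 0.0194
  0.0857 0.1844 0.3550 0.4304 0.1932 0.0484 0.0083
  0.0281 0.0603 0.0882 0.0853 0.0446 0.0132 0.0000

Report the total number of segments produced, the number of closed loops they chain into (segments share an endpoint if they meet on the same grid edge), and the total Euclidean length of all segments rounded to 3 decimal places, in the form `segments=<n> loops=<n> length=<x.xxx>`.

segments=8 loops=1 length=6.723

cell (1,1): code 0100 → (1.630,2.000)–(2.000,1.679)
cell (1,2): code 1100 → (1.534,3.000)–(1.630,2.000)
cell (1,3): code 1000 → (2.000,3.423)–(1.534,3.000)
cell (2,1): code 0110 → (2.000,1.679)–(3.000,1.609)
cell (2,3): code 1001 → (3.000,3.683)–(2.000,3.423)
cell (3,1): code 0010 → (3.000,1.609)–(3.390,2.000)
cell (3,2): code 0011 → (3.390,2.000)–(3.686,3.000)
cell (3,3): code 0001 → (3.686,3.000)–(3.000,3.683)
total: 8 segments, chained into 1 closed loop(s), length Σ = 6.722789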